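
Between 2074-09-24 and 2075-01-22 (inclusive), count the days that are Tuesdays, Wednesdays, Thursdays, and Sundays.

2074-09-24 is a Monday.
From 2074-09-24 to 2075-01-22 is 121 days inclusive.
121 = 7 × 17 + 2, so there are 17 full weeks plus 2 extra days.
Each full week contributes 4 days from the set (Tue, Wed, Thu, Sun): 17 × 4 = 68.
The 2 extra days are Mon, Tue — 1 of them qualifies.
Total: 68 + 1 = 69.

69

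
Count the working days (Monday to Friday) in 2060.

Jan 1, 2060 is a Thursday.
That's 366 days from start to end, counting both.
366 = 7 × 52 + 2, so there are 52 full weeks plus 2 extra days.
Each full week contributes 5 weekdays (Mon–Fri): 52 × 5 = 260.
The 2 extra days are Thursday, Friday — 2 of them qualify.
Total: 260 + 2 = 262.

262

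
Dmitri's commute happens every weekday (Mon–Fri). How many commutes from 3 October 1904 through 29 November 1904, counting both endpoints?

42 weekdays

3 October 1904 is a Monday.
That's 58 days from start to end, counting both.
58 = 7 × 8 + 2, so there are 8 full weeks plus 2 extra days.
Each full week contributes 5 weekdays (Mon–Fri): 8 × 5 = 40.
The 2 extra days are Monday, Tuesday — 2 of them qualify.
Total: 40 + 2 = 42.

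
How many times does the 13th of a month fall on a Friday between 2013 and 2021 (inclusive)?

16

Friday-the-13ths by year:
2013: Sep, Dec
2014: Jun
2015: Feb, Mar, Nov
2016: May
2017: Jan, Oct
2018: Apr, Jul
2019: Sep, Dec
2020: Mar, Nov
2021: Aug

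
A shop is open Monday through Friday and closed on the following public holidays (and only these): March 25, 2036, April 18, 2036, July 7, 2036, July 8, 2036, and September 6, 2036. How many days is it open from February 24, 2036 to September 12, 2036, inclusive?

141

February 24, 2036 is a Sunday.
The range spans 202 days (inclusive of both endpoints).
202 = 7 × 28 + 6, so there are 28 full weeks plus 6 extra days.
Each full week contributes 5 weekdays (Mon–Fri): 28 × 5 = 140.
The 6 extra days are Sun, Mon, Tue, Wed, Thu, Fri — 5 of them qualify.
Total: 140 + 5 = 145.
Holidays: March 25, 2036 (Tue); April 18, 2036 (Fri); July 7, 2036 (Mon); July 8, 2036 (Tue); September 6, 2036 (Sat).
4 of the 5 holidays fall on weekdays; the rest are weekends and were already excluded.
Business days: 145 − 4 = 141.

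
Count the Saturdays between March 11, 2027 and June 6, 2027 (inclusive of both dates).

13 Saturdays

March 11, 2027 is a Thursday.
The range spans 88 days (inclusive of both endpoints).
88 = 7 × 12 + 4, so there are 12 full weeks plus 4 extra days.
Each full week contributes one Saturday: 12 so far.
The 4 extra days are Thu, Fri, Sat, Sun — 1 of them qualifies.
Total: 12 + 1 = 13.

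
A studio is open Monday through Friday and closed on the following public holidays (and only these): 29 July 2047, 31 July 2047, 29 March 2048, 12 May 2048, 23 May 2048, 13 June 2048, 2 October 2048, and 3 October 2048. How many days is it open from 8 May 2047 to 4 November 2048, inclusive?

387 business days

8 May 2047 is a Wednesday.
That's 547 days from start to end, counting both.
547 = 7 × 78 + 1, so there are 78 full weeks plus 1 extra day.
Each full week contributes 5 weekdays (Mon–Fri): 78 × 5 = 390.
The 1 extra day is Wednesday — 1 of them qualifies.
Total: 390 + 1 = 391.
Holidays: 29 July 2047 (Mon); 31 July 2047 (Wed); 29 March 2048 (Sun); 12 May 2048 (Tue); 23 May 2048 (Sat); 13 June 2048 (Sat); 2 October 2048 (Fri); 3 October 2048 (Sat).
4 of the 8 holidays fall on weekdays; the rest are weekends and were already excluded.
Business days: 391 − 4 = 387.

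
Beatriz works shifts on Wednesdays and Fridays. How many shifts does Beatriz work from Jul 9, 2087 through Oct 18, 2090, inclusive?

343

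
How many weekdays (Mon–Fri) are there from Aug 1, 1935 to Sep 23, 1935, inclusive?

Aug 1, 1935 is a Thursday.
The range spans 54 days (inclusive of both endpoints).
54 = 7 × 7 + 5, so there are 7 full weeks plus 5 extra days.
Each full week contributes 5 weekdays (Mon–Fri): 7 × 5 = 35.
The 5 extra days are Thursday, Friday, Saturday, Sunday, Monday — 3 of them qualify.
Total: 35 + 3 = 38.

38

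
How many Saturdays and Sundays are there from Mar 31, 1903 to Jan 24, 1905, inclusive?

190

Mar 31, 1903 is a Tuesday.
The range spans 666 days (inclusive of both endpoints).
666 = 7 × 95 + 1, so there are 95 full weeks plus 1 extra day.
Each full week contributes 2 weekend days (Sat, Sun): 95 × 2 = 190.
The 1 extra day is Tuesday — none qualify.
Total: 190 + 0 = 190.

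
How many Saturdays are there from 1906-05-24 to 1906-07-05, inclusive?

6 Saturdays

1906-05-24 is a Thursday.
The range spans 43 days (inclusive of both endpoints).
43 = 7 × 6 + 1, so there are 6 full weeks plus 1 extra day.
Each full week contributes one Saturday: 6 so far.
The 1 extra day is Thu — none qualify.
Total: 6 + 0 = 6.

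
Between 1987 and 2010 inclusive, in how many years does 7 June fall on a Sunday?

Day of week of June 7 in each year:
1987: Sun ✓, 1988: Tue, 1989: Wed, 1990: Thu, 1991: Fri, 1992: Sun ✓, 1993: Mon, 1994: Tue, 1995: Wed, 1996: Fri, 1997: Sat, 1998: Sun ✓, 1999: Mon, 2000: Wed, 2001: Thu, 2002: Fri, 2003: Sat, 2004: Mon, 2005: Tue, 2006: Wed, 2007: Thu, 2008: Sat, 2009: Sun ✓, 2010: Mon
Sundays: 1987, 1992, 1998, 2009.

4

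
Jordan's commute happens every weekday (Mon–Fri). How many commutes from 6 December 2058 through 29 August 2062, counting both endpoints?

6 December 2058 is a Friday.
From 6 December 2058 to 29 August 2062 is 1363 days inclusive.
1363 = 7 × 194 + 5, so there are 194 full weeks plus 5 extra days.
Each full week contributes 5 weekdays (Mon–Fri): 194 × 5 = 970.
The 5 extra days are Friday, Saturday, Sunday, Monday, Tuesday — 3 of them qualify.
Total: 970 + 3 = 973.

973 weekdays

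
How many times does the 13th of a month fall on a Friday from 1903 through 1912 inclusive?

Friday-the-13ths by year:
1903: Feb, Mar, Nov
1904: May
1905: Jan, Oct
1906: Apr, Jul
1907: Sep, Dec
1908: Mar, Nov
1909: Aug
1910: May
1911: Jan, Oct
1912: Sep, Dec

18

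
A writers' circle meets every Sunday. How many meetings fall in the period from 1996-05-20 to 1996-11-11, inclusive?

25 Sundays

1996-05-20 is a Monday.
The range spans 176 days (inclusive of both endpoints).
176 = 7 × 25 + 1, so there are 25 full weeks plus 1 extra day.
Each full week contributes one Sunday: 25 so far.
The 1 extra day is Mon — none qualify.
Total: 25 + 0 = 25.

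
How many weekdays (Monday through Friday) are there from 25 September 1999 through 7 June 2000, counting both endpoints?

183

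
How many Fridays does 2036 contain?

52

Jan 1, 2036 is a Tuesday.
That's 366 days from start to end, counting both.
366 = 7 × 52 + 2, so there are 52 full weeks plus 2 extra days.
Each full week contributes one Friday: 52 so far.
The 2 extra days are Tuesday, Wednesday — none qualify.
Total: 52 + 0 = 52.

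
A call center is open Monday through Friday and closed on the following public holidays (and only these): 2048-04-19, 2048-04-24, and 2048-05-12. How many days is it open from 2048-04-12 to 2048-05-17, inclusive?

2048-04-12 is a Sunday.
The range spans 36 days (inclusive of both endpoints).
36 = 7 × 5 + 1, so there are 5 full weeks plus 1 extra day.
Each full week contributes 5 weekdays (Mon–Fri): 5 × 5 = 25.
The 1 extra day is Sunday — none qualify.
Total: 25 + 0 = 25.
Holidays: 2048-04-19 (Sun); 2048-04-24 (Fri); 2048-05-12 (Tue).
2 of the 3 holidays fall on weekdays; the rest are weekends and were already excluded.
Business days: 25 − 2 = 23.

23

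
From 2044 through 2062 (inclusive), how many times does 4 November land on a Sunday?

2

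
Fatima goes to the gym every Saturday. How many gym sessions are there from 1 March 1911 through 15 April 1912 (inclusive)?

59

1 March 1911 is a Wednesday.
From 1 March 1911 to 15 April 1912 is 412 days inclusive.
412 = 7 × 58 + 6, so there are 58 full weeks plus 6 extra days.
Each full week contributes one Saturday: 58 so far.
The 6 extra days are Wednesday, Thursday, Friday, Saturday, Sunday, Monday — 1 of them qualifies.
Total: 58 + 1 = 59.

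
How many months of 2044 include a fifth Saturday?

5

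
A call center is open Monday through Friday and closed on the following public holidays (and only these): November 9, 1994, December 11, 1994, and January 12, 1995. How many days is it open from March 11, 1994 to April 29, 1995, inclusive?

294 working days

March 11, 1994 is a Friday.
The range spans 415 days (inclusive of both endpoints).
415 = 7 × 59 + 2, so there are 59 full weeks plus 2 extra days.
Each full week contributes 5 weekdays (Mon–Fri): 59 × 5 = 295.
The 2 extra days are Fri, Sat — 1 of them qualifies.
Total: 295 + 1 = 296.
Holidays: November 9, 1994 (Wed); December 11, 1994 (Sun); January 12, 1995 (Thu).
2 of the 3 holidays fall on weekdays; the rest are weekends and were already excluded.
Business days: 296 − 2 = 294.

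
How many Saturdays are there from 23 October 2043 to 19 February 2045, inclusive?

70 Saturdays

23 October 2043 is a Friday.
From 23 October 2043 to 19 February 2045 is 486 days inclusive.
486 = 7 × 69 + 3, so there are 69 full weeks plus 3 extra days.
Each full week contributes one Saturday: 69 so far.
The 3 extra days are Friday, Saturday, Sunday — 1 of them qualifies.
Total: 69 + 1 = 70.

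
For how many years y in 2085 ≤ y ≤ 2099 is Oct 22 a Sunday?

1

Day of week of October 22 in each year:
2085: Mon, 2086: Tue, 2087: Wed, 2088: Fri, 2089: Sat, 2090: Sun ✓, 2091: Mon, 2092: Wed, 2093: Thu, 2094: Fri, 2095: Sat, 2096: Mon, 2097: Tue, 2098: Wed, 2099: Thu
Sundays: 2090.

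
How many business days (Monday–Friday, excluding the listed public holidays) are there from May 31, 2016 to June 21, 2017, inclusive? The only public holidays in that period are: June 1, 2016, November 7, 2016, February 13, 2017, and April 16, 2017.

May 31, 2016 is a Tuesday.
That's 387 days from start to end, counting both.
387 = 7 × 55 + 2, so there are 55 full weeks plus 2 extra days.
Each full week contributes 5 weekdays (Mon–Fri): 55 × 5 = 275.
The 2 extra days are Tuesday, Wednesday — 2 of them qualify.
Total: 275 + 2 = 277.
Holidays: June 1, 2016 (Wed); November 7, 2016 (Mon); February 13, 2017 (Mon); April 16, 2017 (Sun).
3 of the 4 holidays fall on weekdays; the rest are weekends and were already excluded.
Business days: 277 − 3 = 274.

274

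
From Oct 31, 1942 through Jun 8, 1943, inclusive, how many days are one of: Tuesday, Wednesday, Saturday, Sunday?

127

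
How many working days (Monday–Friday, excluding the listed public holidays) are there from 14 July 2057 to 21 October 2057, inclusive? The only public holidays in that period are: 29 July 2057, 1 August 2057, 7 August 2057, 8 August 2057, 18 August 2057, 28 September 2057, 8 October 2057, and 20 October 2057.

14 July 2057 is a Saturday.
From 14 July 2057 to 21 October 2057 is 100 days inclusive.
100 = 7 × 14 + 2, so there are 14 full weeks plus 2 extra days.
Each full week contributes 5 weekdays (Mon–Fri): 14 × 5 = 70.
The 2 extra days are Saturday, Sunday — none qualify.
Total: 70 + 0 = 70.
Holidays: 29 July 2057 (Sun); 1 August 2057 (Wed); 7 August 2057 (Tue); 8 August 2057 (Wed); 18 August 2057 (Sat); 28 September 2057 (Fri); 8 October 2057 (Mon); 20 October 2057 (Sat).
5 of the 8 holidays fall on weekdays; the rest are weekends and were already excluded.
Business days: 70 − 5 = 65.

65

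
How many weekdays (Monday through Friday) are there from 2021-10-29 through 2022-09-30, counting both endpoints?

241

2021-10-29 is a Friday.
That's 337 days from start to end, counting both.
337 = 7 × 48 + 1, so there are 48 full weeks plus 1 extra day.
Each full week contributes 5 weekdays (Mon–Fri): 48 × 5 = 240.
The 1 extra day is Fri — 1 of them qualifies.
Total: 240 + 1 = 241.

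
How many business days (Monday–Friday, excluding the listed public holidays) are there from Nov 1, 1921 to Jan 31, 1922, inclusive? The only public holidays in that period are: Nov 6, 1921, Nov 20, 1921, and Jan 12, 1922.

Nov 1, 1921 is a Tuesday.
From Nov 1, 1921 to Jan 31, 1922 is 92 days inclusive.
92 = 7 × 13 + 1, so there are 13 full weeks plus 1 extra day.
Each full week contributes 5 weekdays (Mon–Fri): 13 × 5 = 65.
The 1 extra day is Tuesday — 1 of them qualifies.
Total: 65 + 1 = 66.
Holidays: Nov 6, 1921 (Sun); Nov 20, 1921 (Sun); Jan 12, 1922 (Thu).
1 of the 3 holidays fall on weekdays; the rest are weekends and were already excluded.
Business days: 66 − 1 = 65.

65 business days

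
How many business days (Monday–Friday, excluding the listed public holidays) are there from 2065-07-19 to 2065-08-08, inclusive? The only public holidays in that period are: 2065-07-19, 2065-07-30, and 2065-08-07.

2065-07-19 is a Sunday.
From 2065-07-19 to 2065-08-08 is 21 days inclusive.
21 = 7 × 3, so the span is exactly 3 full weeks.
Each full week contributes 5 weekdays (Mon–Fri): 3 × 5 = 15.
Holidays: 2065-07-19 (Sun); 2065-07-30 (Thu); 2065-08-07 (Fri).
2 of the 3 holidays fall on weekdays; the rest are weekends and were already excluded.
Business days: 15 − 2 = 13.

13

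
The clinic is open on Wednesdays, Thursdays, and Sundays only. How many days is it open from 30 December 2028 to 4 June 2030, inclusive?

223

30 December 2028 is a Saturday.
That's 522 days from start to end, counting both.
522 = 7 × 74 + 4, so there are 74 full weeks plus 4 extra days.
Each full week contributes 3 days from the set (Wed, Thu, Sun): 74 × 3 = 222.
The 4 extra days are Sat, Sun, Mon, Tue — 1 of them qualifies.
Total: 222 + 1 = 223.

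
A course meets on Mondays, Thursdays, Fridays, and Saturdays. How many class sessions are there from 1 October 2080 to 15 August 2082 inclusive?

1 October 2080 is a Tuesday.
From 1 October 2080 to 15 August 2082 is 684 days inclusive.
684 = 7 × 97 + 5, so there are 97 full weeks plus 5 extra days.
Each full week contributes 4 days from the set (Mon, Thu, Fri, Sat): 97 × 4 = 388.
The 5 extra days are Tue, Wed, Thu, Fri, Sat — 3 of them qualify.
Total: 388 + 3 = 391.

391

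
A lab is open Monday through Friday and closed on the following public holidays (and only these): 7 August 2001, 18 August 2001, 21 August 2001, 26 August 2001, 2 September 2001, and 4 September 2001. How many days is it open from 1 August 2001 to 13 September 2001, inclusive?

29

1 August 2001 is a Wednesday.
The range spans 44 days (inclusive of both endpoints).
44 = 7 × 6 + 2, so there are 6 full weeks plus 2 extra days.
Each full week contributes 5 weekdays (Mon–Fri): 6 × 5 = 30.
The 2 extra days are Wednesday, Thursday — 2 of them qualify.
Total: 30 + 2 = 32.
Holidays: 7 August 2001 (Tue); 18 August 2001 (Sat); 21 August 2001 (Tue); 26 August 2001 (Sun); 2 September 2001 (Sun); 4 September 2001 (Tue).
3 of the 6 holidays fall on weekdays; the rest are weekends and were already excluded.
Business days: 32 − 3 = 29.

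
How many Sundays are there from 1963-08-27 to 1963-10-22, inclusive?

1963-08-27 is a Tuesday.
The range spans 57 days (inclusive of both endpoints).
57 = 7 × 8 + 1, so there are 8 full weeks plus 1 extra day.
Each full week contributes one Sunday: 8 so far.
The 1 extra day is Tuesday — none qualify.
Total: 8 + 0 = 8.

8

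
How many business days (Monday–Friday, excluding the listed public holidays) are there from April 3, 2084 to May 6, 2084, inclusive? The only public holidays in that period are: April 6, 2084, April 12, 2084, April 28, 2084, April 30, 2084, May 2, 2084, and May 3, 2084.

April 3, 2084 is a Monday.
From April 3, 2084 to May 6, 2084 is 34 days inclusive.
34 = 7 × 4 + 6, so there are 4 full weeks plus 6 extra days.
Each full week contributes 5 weekdays (Mon–Fri): 4 × 5 = 20.
The 6 extra days are Monday, Tuesday, Wednesday, Thursday, Friday, Saturday — 5 of them qualify.
Total: 20 + 5 = 25.
Holidays: April 6, 2084 (Thu); April 12, 2084 (Wed); April 28, 2084 (Fri); April 30, 2084 (Sun); May 2, 2084 (Tue); May 3, 2084 (Wed).
5 of the 6 holidays fall on weekdays; the rest are weekends and were already excluded.
Business days: 25 − 5 = 20.

20 business days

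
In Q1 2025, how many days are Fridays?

13

January 1, 2025 is a Wednesday.
The range spans 90 days (inclusive of both endpoints).
90 = 7 × 12 + 6, so there are 12 full weeks plus 6 extra days.
Each full week contributes one Friday: 12 so far.
The 6 extra days are Wednesday, Thursday, Friday, Saturday, Sunday, Monday — 1 of them qualifies.
Total: 12 + 1 = 13.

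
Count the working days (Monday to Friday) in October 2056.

Oct 1, 2056 is a Sunday.
The range spans 31 days (inclusive of both endpoints).
31 = 7 × 4 + 3, so there are 4 full weeks plus 3 extra days.
Each full week contributes 5 weekdays (Mon–Fri): 4 × 5 = 20.
The 3 extra days are Sun, Mon, Tue — 2 of them qualify.
Total: 20 + 2 = 22.

22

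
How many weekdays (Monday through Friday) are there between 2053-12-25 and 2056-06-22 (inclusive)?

2053-12-25 is a Thursday.
The range spans 911 days (inclusive of both endpoints).
911 = 7 × 130 + 1, so there are 130 full weeks plus 1 extra day.
Each full week contributes 5 weekdays (Mon–Fri): 130 × 5 = 650.
The 1 extra day is Thu — 1 of them qualifies.
Total: 650 + 1 = 651.

651 weekdays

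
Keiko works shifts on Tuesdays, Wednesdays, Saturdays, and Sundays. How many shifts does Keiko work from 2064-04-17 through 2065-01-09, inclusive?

152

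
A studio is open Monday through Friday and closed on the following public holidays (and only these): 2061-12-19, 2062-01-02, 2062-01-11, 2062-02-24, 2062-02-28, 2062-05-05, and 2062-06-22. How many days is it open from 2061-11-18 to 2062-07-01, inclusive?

2061-11-18 is a Friday.
From 2061-11-18 to 2062-07-01 is 226 days inclusive.
226 = 7 × 32 + 2, so there are 32 full weeks plus 2 extra days.
Each full week contributes 5 weekdays (Mon–Fri): 32 × 5 = 160.
The 2 extra days are Friday, Saturday — 1 of them qualifies.
Total: 160 + 1 = 161.
Holidays: 2061-12-19 (Mon); 2062-01-02 (Mon); 2062-01-11 (Wed); 2062-02-24 (Fri); 2062-02-28 (Tue); 2062-05-05 (Fri); 2062-06-22 (Thu).
All 7 holidays fall on weekdays, so subtract 7.
Business days: 161 − 7 = 154.

154 business days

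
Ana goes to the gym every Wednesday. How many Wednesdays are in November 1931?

November 1, 1931 is a Sunday.
From November 1, 1931 to November 30, 1931 is 30 days inclusive.
30 = 7 × 4 + 2, so there are 4 full weeks plus 2 extra days.
Each full week contributes one Wednesday: 4 so far.
The 2 extra days are Sun, Mon — none qualify.
Total: 4 + 0 = 4.

4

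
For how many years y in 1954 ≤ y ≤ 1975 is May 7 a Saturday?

Day of week of May 7 in each year:
1954: Fri, 1955: Sat ✓, 1956: Mon, 1957: Tue, 1958: Wed, 1959: Thu, 1960: Sat ✓, 1961: Sun, 1962: Mon, 1963: Tue, 1964: Thu, 1965: Fri, 1966: Sat ✓, 1967: Sun, 1968: Tue, 1969: Wed, 1970: Thu, 1971: Fri, 1972: Sun, 1973: Mon, 1974: Tue, 1975: Wed
Saturdays: 1955, 1960, 1966.

3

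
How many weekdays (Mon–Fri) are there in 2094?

January 1, 2094 is a Friday.
From January 1, 2094 to December 31, 2094 is 365 days inclusive.
365 = 7 × 52 + 1, so there are 52 full weeks plus 1 extra day.
Each full week contributes 5 weekdays (Mon–Fri): 52 × 5 = 260.
The 1 extra day is Fri — 1 of them qualifies.
Total: 260 + 1 = 261.

261 weekdays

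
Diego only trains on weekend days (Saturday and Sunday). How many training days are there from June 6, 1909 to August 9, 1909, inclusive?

19

June 6, 1909 is a Sunday.
From June 6, 1909 to August 9, 1909 is 65 days inclusive.
65 = 7 × 9 + 2, so there are 9 full weeks plus 2 extra days.
Each full week contributes 2 weekend days (Sat, Sun): 9 × 2 = 18.
The 2 extra days are Sun, Mon — 1 of them qualifies.
Total: 18 + 1 = 19.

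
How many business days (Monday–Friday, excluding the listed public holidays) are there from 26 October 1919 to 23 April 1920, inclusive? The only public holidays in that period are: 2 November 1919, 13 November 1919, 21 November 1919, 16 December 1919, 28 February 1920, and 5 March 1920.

126

26 October 1919 is a Sunday.
That's 181 days from start to end, counting both.
181 = 7 × 25 + 6, so there are 25 full weeks plus 6 extra days.
Each full week contributes 5 weekdays (Mon–Fri): 25 × 5 = 125.
The 6 extra days are Sun, Mon, Tue, Wed, Thu, Fri — 5 of them qualify.
Total: 125 + 5 = 130.
Holidays: 2 November 1919 (Sun); 13 November 1919 (Thu); 21 November 1919 (Fri); 16 December 1919 (Tue); 28 February 1920 (Sat); 5 March 1920 (Fri).
4 of the 6 holidays fall on weekdays; the rest are weekends and were already excluded.
Business days: 130 − 4 = 126.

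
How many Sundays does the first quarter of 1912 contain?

13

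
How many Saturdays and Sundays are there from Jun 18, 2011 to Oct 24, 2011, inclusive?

38

Jun 18, 2011 is a Saturday.
That's 129 days from start to end, counting both.
129 = 7 × 18 + 3, so there are 18 full weeks plus 3 extra days.
Each full week contributes 2 weekend days (Sat, Sun): 18 × 2 = 36.
The 3 extra days are Saturday, Sunday, Monday — 2 of them qualify.
Total: 36 + 2 = 38.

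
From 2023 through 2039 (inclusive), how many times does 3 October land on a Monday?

Day of week of October 3 in each year:
2023: Tue, 2024: Thu, 2025: Fri, 2026: Sat, 2027: Sun, 2028: Tue, 2029: Wed, 2030: Thu, 2031: Fri, 2032: Sun, 2033: Mon ✓, 2034: Tue, 2035: Wed, 2036: Fri, 2037: Sat, 2038: Sun, 2039: Mon ✓
Mondays: 2033, 2039.

2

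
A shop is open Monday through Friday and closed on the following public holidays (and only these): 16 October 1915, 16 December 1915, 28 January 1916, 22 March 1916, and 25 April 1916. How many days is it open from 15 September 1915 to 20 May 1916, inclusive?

15 September 1915 is a Wednesday.
From 15 September 1915 to 20 May 1916 is 249 days inclusive.
249 = 7 × 35 + 4, so there are 35 full weeks plus 4 extra days.
Each full week contributes 5 weekdays (Mon–Fri): 35 × 5 = 175.
The 4 extra days are Wednesday, Thursday, Friday, Saturday — 3 of them qualify.
Total: 175 + 3 = 178.
Holidays: 16 October 1915 (Sat); 16 December 1915 (Thu); 28 January 1916 (Fri); 22 March 1916 (Wed); 25 April 1916 (Tue).
4 of the 5 holidays fall on weekdays; the rest are weekends and were already excluded.
Business days: 178 − 4 = 174.

174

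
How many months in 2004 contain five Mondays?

4

A month has five Mondays exactly when Monday falls within its first (length − 28) days.
Jan: 31 days, starts Thu → 5 of Thu, Fri, Sat
Feb: 29 days, starts Sun → 5 of Sun
Mar: 31 days, starts Mon → 5 of Mon, Tue, Wed ✓
Apr: 30 days, starts Thu → 5 of Thu, Fri
May: 31 days, starts Sat → 5 of Sat, Sun, Mon ✓
Jun: 30 days, starts Tue → 5 of Tue, Wed
Jul: 31 days, starts Thu → 5 of Thu, Fri, Sat
Aug: 31 days, starts Sun → 5 of Sun, Mon, Tue ✓
Sep: 30 days, starts Wed → 5 of Wed, Thu
Oct: 31 days, starts Fri → 5 of Fri, Sat, Sun
Nov: 30 days, starts Mon → 5 of Mon, Tue ✓
Dec: 31 days, starts Wed → 5 of Wed, Thu, Fri
Months with five Mondays: Mar, May, Aug, Nov.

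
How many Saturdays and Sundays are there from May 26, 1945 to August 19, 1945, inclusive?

26

May 26, 1945 is a Saturday.
The range spans 86 days (inclusive of both endpoints).
86 = 7 × 12 + 2, so there are 12 full weeks plus 2 extra days.
Each full week contributes 2 weekend days (Sat, Sun): 12 × 2 = 24.
The 2 extra days are Saturday, Sunday — 2 of them qualify.
Total: 24 + 2 = 26.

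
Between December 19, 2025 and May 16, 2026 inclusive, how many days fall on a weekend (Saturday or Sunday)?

December 19, 2025 is a Friday.
That's 149 days from start to end, counting both.
149 = 7 × 21 + 2, so there are 21 full weeks plus 2 extra days.
Each full week contributes 2 weekend days (Sat, Sun): 21 × 2 = 42.
The 2 extra days are Fri, Sat — 1 of them qualifies.
Total: 42 + 1 = 43.

43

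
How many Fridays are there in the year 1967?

1967-01-01 is a Sunday.
From 1967-01-01 to 1967-12-31 is 365 days inclusive.
365 = 7 × 52 + 1, so there are 52 full weeks plus 1 extra day.
Each full week contributes one Friday: 52 so far.
The 1 extra day is Sun — none qualify.
Total: 52 + 0 = 52.

52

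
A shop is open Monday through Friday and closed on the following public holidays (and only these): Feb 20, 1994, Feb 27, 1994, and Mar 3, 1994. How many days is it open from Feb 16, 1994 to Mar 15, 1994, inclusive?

Feb 16, 1994 is a Wednesday.
The range spans 28 days (inclusive of both endpoints).
28 = 7 × 4, so the span is exactly 4 full weeks.
Each full week contributes 5 weekdays (Mon–Fri): 4 × 5 = 20.
Holidays: Feb 20, 1994 (Sun); Feb 27, 1994 (Sun); Mar 3, 1994 (Thu).
1 of the 3 holidays fall on weekdays; the rest are weekends and were already excluded.
Business days: 20 − 1 = 19.

19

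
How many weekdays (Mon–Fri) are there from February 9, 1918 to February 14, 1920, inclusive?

February 9, 1918 is a Saturday.
The range spans 736 days (inclusive of both endpoints).
736 = 7 × 105 + 1, so there are 105 full weeks plus 1 extra day.
Each full week contributes 5 weekdays (Mon–Fri): 105 × 5 = 525.
The 1 extra day is Sat — none qualify.
Total: 525 + 0 = 525.

525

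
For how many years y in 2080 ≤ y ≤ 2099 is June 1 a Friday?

3

Day of week of June 1 in each year:
2080: Sat, 2081: Sun, 2082: Mon, 2083: Tue, 2084: Thu, 2085: Fri ✓, 2086: Sat, 2087: Sun, 2088: Tue, 2089: Wed, 2090: Thu, 2091: Fri ✓, 2092: Sun, 2093: Mon, 2094: Tue, 2095: Wed, 2096: Fri ✓, 2097: Sat, 2098: Sun, 2099: Mon
Fridays: 2085, 2091, 2096.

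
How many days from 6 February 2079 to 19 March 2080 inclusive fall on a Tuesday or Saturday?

117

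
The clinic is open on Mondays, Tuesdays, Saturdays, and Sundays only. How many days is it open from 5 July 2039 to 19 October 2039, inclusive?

61

5 July 2039 is a Tuesday.
From 5 July 2039 to 19 October 2039 is 107 days inclusive.
107 = 7 × 15 + 2, so there are 15 full weeks plus 2 extra days.
Each full week contributes 4 days from the set (Mon, Tue, Sat, Sun): 15 × 4 = 60.
The 2 extra days are Tue, Wed — 1 of them qualifies.
Total: 60 + 1 = 61.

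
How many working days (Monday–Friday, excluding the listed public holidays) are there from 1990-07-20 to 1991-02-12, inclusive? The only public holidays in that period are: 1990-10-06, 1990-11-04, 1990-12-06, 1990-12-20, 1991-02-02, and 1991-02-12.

1990-07-20 is a Friday.
From 1990-07-20 to 1991-02-12 is 208 days inclusive.
208 = 7 × 29 + 5, so there are 29 full weeks plus 5 extra days.
Each full week contributes 5 weekdays (Mon–Fri): 29 × 5 = 145.
The 5 extra days are Fri, Sat, Sun, Mon, Tue — 3 of them qualify.
Total: 145 + 3 = 148.
Holidays: 1990-10-06 (Sat); 1990-11-04 (Sun); 1990-12-06 (Thu); 1990-12-20 (Thu); 1991-02-02 (Sat); 1991-02-12 (Tue).
3 of the 6 holidays fall on weekdays; the rest are weekends and were already excluded.
Business days: 148 − 3 = 145.

145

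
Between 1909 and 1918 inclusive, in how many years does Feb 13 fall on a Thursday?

Day of week of February 13 in each year:
1909: Sat, 1910: Sun, 1911: Mon, 1912: Tue, 1913: Thu ✓, 1914: Fri, 1915: Sat, 1916: Sun, 1917: Tue, 1918: Wed
Thursdays: 1913.

1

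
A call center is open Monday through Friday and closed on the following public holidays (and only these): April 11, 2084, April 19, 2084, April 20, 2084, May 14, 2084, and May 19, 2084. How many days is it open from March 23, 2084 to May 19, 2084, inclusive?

March 23, 2084 is a Thursday.
From March 23, 2084 to May 19, 2084 is 58 days inclusive.
58 = 7 × 8 + 2, so there are 8 full weeks plus 2 extra days.
Each full week contributes 5 weekdays (Mon–Fri): 8 × 5 = 40.
The 2 extra days are Thursday, Friday — 2 of them qualify.
Total: 40 + 2 = 42.
Holidays: April 11, 2084 (Tue); April 19, 2084 (Wed); April 20, 2084 (Thu); May 14, 2084 (Sun); May 19, 2084 (Fri).
4 of the 5 holidays fall on weekdays; the rest are weekends and were already excluded.
Business days: 42 − 4 = 38.

38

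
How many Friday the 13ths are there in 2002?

2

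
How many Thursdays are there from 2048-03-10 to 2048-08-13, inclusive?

2048-03-10 is a Tuesday.
The range spans 157 days (inclusive of both endpoints).
157 = 7 × 22 + 3, so there are 22 full weeks plus 3 extra days.
Each full week contributes one Thursday: 22 so far.
The 3 extra days are Tuesday, Wednesday, Thursday — 1 of them qualifies.
Total: 22 + 1 = 23.

23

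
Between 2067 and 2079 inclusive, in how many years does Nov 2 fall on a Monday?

2

Day of week of November 2 in each year:
2067: Wed, 2068: Fri, 2069: Sat, 2070: Sun, 2071: Mon ✓, 2072: Wed, 2073: Thu, 2074: Fri, 2075: Sat, 2076: Mon ✓, 2077: Tue, 2078: Wed, 2079: Thu
Mondays: 2071, 2076.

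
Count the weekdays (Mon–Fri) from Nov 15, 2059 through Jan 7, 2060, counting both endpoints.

Nov 15, 2059 is a Saturday.
The range spans 54 days (inclusive of both endpoints).
54 = 7 × 7 + 5, so there are 7 full weeks plus 5 extra days.
Each full week contributes 5 weekdays (Mon–Fri): 7 × 5 = 35.
The 5 extra days are Saturday, Sunday, Monday, Tuesday, Wednesday — 3 of them qualify.
Total: 35 + 3 = 38.

38 weekdays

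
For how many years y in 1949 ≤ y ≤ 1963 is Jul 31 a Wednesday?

Day of week of July 31 in each year:
1949: Sun, 1950: Mon, 1951: Tue, 1952: Thu, 1953: Fri, 1954: Sat, 1955: Sun, 1956: Tue, 1957: Wed ✓, 1958: Thu, 1959: Fri, 1960: Sun, 1961: Mon, 1962: Tue, 1963: Wed ✓
Wednesdays: 1957, 1963.

2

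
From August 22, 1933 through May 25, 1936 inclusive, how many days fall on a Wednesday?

August 22, 1933 is a Tuesday.
That's 1008 days from start to end, counting both.
1008 = 7 × 144, so the span is exactly 144 full weeks.
Each full week contributes one Wednesday: 144 so far.
Total: 144.

144 Wednesdays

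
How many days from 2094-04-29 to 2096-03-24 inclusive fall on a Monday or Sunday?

2094-04-29 is a Thursday.
The range spans 696 days (inclusive of both endpoints).
696 = 7 × 99 + 3, so there are 99 full weeks plus 3 extra days.
Each full week contributes 2 days from the set (Mon, Sun): 99 × 2 = 198.
The 3 extra days are Thu, Fri, Sat — none qualify.
Total: 198 + 0 = 198.

198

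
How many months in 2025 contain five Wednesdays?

5

A month has five Wednesdays exactly when Wednesday falls within its first (length − 28) days.
Jan: 31 days, starts Wed → 5 of Wed, Thu, Fri ✓
Feb: 28 days, starts Sat → 5 of (none)
Mar: 31 days, starts Sat → 5 of Sat, Sun, Mon
Apr: 30 days, starts Tue → 5 of Tue, Wed ✓
May: 31 days, starts Thu → 5 of Thu, Fri, Sat
Jun: 30 days, starts Sun → 5 of Sun, Mon
Jul: 31 days, starts Tue → 5 of Tue, Wed, Thu ✓
Aug: 31 days, starts Fri → 5 of Fri, Sat, Sun
Sep: 30 days, starts Mon → 5 of Mon, Tue
Oct: 31 days, starts Wed → 5 of Wed, Thu, Fri ✓
Nov: 30 days, starts Sat → 5 of Sat, Sun
Dec: 31 days, starts Mon → 5 of Mon, Tue, Wed ✓
Months with five Wednesdays: Jan, Apr, Jul, Oct, Dec.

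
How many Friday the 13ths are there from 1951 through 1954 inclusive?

7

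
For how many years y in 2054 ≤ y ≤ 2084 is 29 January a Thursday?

5

Day of week of January 29 in each year:
2054: Thu ✓, 2055: Fri, 2056: Sat, 2057: Mon, 2058: Tue, 2059: Wed, 2060: Thu ✓, 2061: Sat, 2062: Sun, 2063: Mon, 2064: Tue, 2065: Thu ✓, 2066: Fri, 2067: Sat, 2068: Sun, 2069: Tue, 2070: Wed, 2071: Thu ✓, 2072: Fri, 2073: Sun, 2074: Mon, 2075: Tue, 2076: Wed, 2077: Fri, 2078: Sat, 2079: Sun, 2080: Mon, 2081: Wed, 2082: Thu ✓, 2083: Fri, 2084: Sat
Thursdays: 2054, 2060, 2065, 2071, 2082.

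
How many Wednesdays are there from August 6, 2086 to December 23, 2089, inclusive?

August 6, 2086 is a Tuesday.
The range spans 1236 days (inclusive of both endpoints).
1236 = 7 × 176 + 4, so there are 176 full weeks plus 4 extra days.
Each full week contributes one Wednesday: 176 so far.
The 4 extra days are Tue, Wed, Thu, Fri — 1 of them qualifies.
Total: 176 + 1 = 177.

177 Wednesdays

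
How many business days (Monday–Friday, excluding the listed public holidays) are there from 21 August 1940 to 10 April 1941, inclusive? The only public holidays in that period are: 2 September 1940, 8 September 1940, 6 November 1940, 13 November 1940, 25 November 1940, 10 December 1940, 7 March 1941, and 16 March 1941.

21 August 1940 is a Wednesday.
That's 233 days from start to end, counting both.
233 = 7 × 33 + 2, so there are 33 full weeks plus 2 extra days.
Each full week contributes 5 weekdays (Mon–Fri): 33 × 5 = 165.
The 2 extra days are Wed, Thu — 2 of them qualify.
Total: 165 + 2 = 167.
Holidays: 2 September 1940 (Mon); 8 September 1940 (Sun); 6 November 1940 (Wed); 13 November 1940 (Wed); 25 November 1940 (Mon); 10 December 1940 (Tue); 7 March 1941 (Fri); 16 March 1941 (Sun).
6 of the 8 holidays fall on weekdays; the rest are weekends and were already excluded.
Business days: 167 − 6 = 161.

161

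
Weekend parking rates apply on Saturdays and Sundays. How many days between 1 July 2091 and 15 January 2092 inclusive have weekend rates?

1 July 2091 is a Sunday.
That's 199 days from start to end, counting both.
199 = 7 × 28 + 3, so there are 28 full weeks plus 3 extra days.
Each full week contributes 2 weekend days (Sat, Sun): 28 × 2 = 56.
The 3 extra days are Sunday, Monday, Tuesday — 1 of them qualifies.
Total: 56 + 1 = 57.

57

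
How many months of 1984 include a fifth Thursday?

4

A month has five Thursdays exactly when Thursday falls within its first (length − 28) days.
Jan: 31 days, starts Sun → 5 of Sun, Mon, Tue
Feb: 29 days, starts Wed → 5 of Wed
Mar: 31 days, starts Thu → 5 of Thu, Fri, Sat ✓
Apr: 30 days, starts Sun → 5 of Sun, Mon
May: 31 days, starts Tue → 5 of Tue, Wed, Thu ✓
Jun: 30 days, starts Fri → 5 of Fri, Sat
Jul: 31 days, starts Sun → 5 of Sun, Mon, Tue
Aug: 31 days, starts Wed → 5 of Wed, Thu, Fri ✓
Sep: 30 days, starts Sat → 5 of Sat, Sun
Oct: 31 days, starts Mon → 5 of Mon, Tue, Wed
Nov: 30 days, starts Thu → 5 of Thu, Fri ✓
Dec: 31 days, starts Sat → 5 of Sat, Sun, Mon
Months with five Thursdays: Mar, May, Aug, Nov.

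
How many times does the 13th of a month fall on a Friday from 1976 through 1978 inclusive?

5

Friday-the-13ths by year:
1976: Feb, Aug
1977: May
1978: Jan, Oct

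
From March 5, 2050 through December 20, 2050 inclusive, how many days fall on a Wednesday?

March 5, 2050 is a Saturday.
From March 5, 2050 to December 20, 2050 is 291 days inclusive.
291 = 7 × 41 + 4, so there are 41 full weeks plus 4 extra days.
Each full week contributes one Wednesday: 41 so far.
The 4 extra days are Sat, Sun, Mon, Tue — none qualify.
Total: 41 + 0 = 41.

41 Wednesdays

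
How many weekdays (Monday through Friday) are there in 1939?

260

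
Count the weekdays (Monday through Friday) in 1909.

261

1909-01-01 is a Friday.
From 1909-01-01 to 1909-12-31 is 365 days inclusive.
365 = 7 × 52 + 1, so there are 52 full weeks plus 1 extra day.
Each full week contributes 5 weekdays (Mon–Fri): 52 × 5 = 260.
The 1 extra day is Friday — 1 of them qualifies.
Total: 260 + 1 = 261.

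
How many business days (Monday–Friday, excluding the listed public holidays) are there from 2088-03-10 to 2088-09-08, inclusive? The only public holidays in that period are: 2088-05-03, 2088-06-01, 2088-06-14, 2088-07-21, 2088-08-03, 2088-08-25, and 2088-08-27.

124 business days

2088-03-10 is a Wednesday.
That's 183 days from start to end, counting both.
183 = 7 × 26 + 1, so there are 26 full weeks plus 1 extra day.
Each full week contributes 5 weekdays (Mon–Fri): 26 × 5 = 130.
The 1 extra day is Wednesday — 1 of them qualifies.
Total: 130 + 1 = 131.
Holidays: 2088-05-03 (Mon); 2088-06-01 (Tue); 2088-06-14 (Mon); 2088-07-21 (Wed); 2088-08-03 (Tue); 2088-08-25 (Wed); 2088-08-27 (Fri).
All 7 holidays fall on weekdays, so subtract 7.
Business days: 131 − 7 = 124.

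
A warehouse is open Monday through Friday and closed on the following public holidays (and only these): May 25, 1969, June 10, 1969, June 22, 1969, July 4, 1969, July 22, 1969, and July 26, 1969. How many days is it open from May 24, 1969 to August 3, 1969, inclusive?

May 24, 1969 is a Saturday.
That's 72 days from start to end, counting both.
72 = 7 × 10 + 2, so there are 10 full weeks plus 2 extra days.
Each full week contributes 5 weekdays (Mon–Fri): 10 × 5 = 50.
The 2 extra days are Saturday, Sunday — none qualify.
Total: 50 + 0 = 50.
Holidays: May 25, 1969 (Sun); June 10, 1969 (Tue); June 22, 1969 (Sun); July 4, 1969 (Fri); July 22, 1969 (Tue); July 26, 1969 (Sat).
3 of the 6 holidays fall on weekdays; the rest are weekends and were already excluded.
Business days: 50 − 3 = 47.

47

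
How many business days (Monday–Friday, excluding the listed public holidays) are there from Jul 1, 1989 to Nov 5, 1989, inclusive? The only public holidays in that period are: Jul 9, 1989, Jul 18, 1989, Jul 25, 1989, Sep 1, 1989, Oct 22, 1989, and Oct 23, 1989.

Jul 1, 1989 is a Saturday.
That's 128 days from start to end, counting both.
128 = 7 × 18 + 2, so there are 18 full weeks plus 2 extra days.
Each full week contributes 5 weekdays (Mon–Fri): 18 × 5 = 90.
The 2 extra days are Saturday, Sunday — none qualify.
Total: 90 + 0 = 90.
Holidays: Jul 9, 1989 (Sun); Jul 18, 1989 (Tue); Jul 25, 1989 (Tue); Sep 1, 1989 (Fri); Oct 22, 1989 (Sun); Oct 23, 1989 (Mon).
4 of the 6 holidays fall on weekdays; the rest are weekends and were already excluded.
Business days: 90 − 4 = 86.

86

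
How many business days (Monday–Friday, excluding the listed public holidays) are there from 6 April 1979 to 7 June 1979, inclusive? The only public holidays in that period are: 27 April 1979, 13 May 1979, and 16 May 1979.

6 April 1979 is a Friday.
From 6 April 1979 to 7 June 1979 is 63 days inclusive.
63 = 7 × 9, so the span is exactly 9 full weeks.
Each full week contributes 5 weekdays (Mon–Fri): 9 × 5 = 45.
Total: 45.
Holidays: 27 April 1979 (Fri); 13 May 1979 (Sun); 16 May 1979 (Wed).
2 of the 3 holidays fall on weekdays; the rest are weekends and were already excluded.
Business days: 45 − 2 = 43.

43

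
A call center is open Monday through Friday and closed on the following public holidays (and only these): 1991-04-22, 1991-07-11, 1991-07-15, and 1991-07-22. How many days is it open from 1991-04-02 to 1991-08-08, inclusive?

1991-04-02 is a Tuesday.
From 1991-04-02 to 1991-08-08 is 129 days inclusive.
129 = 7 × 18 + 3, so there are 18 full weeks plus 3 extra days.
Each full week contributes 5 weekdays (Mon–Fri): 18 × 5 = 90.
The 3 extra days are Tuesday, Wednesday, Thursday — 3 of them qualify.
Total: 90 + 3 = 93.
Holidays: 1991-04-22 (Mon); 1991-07-11 (Thu); 1991-07-15 (Mon); 1991-07-22 (Mon).
All 4 holidays fall on weekdays, so subtract 4.
Business days: 93 − 4 = 89.

89 business days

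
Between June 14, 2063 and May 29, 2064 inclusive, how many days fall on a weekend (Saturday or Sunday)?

June 14, 2063 is a Thursday.
That's 351 days from start to end, counting both.
351 = 7 × 50 + 1, so there are 50 full weeks plus 1 extra day.
Each full week contributes 2 weekend days (Sat, Sun): 50 × 2 = 100.
The 1 extra day is Thu — none qualify.
Total: 100 + 0 = 100.

100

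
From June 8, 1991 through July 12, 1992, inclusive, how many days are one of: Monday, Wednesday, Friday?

171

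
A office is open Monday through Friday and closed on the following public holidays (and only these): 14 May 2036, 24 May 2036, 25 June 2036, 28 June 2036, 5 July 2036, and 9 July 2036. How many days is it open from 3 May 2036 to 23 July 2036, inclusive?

55 working days

3 May 2036 is a Saturday.
From 3 May 2036 to 23 July 2036 is 82 days inclusive.
82 = 7 × 11 + 5, so there are 11 full weeks plus 5 extra days.
Each full week contributes 5 weekdays (Mon–Fri): 11 × 5 = 55.
The 5 extra days are Saturday, Sunday, Monday, Tuesday, Wednesday — 3 of them qualify.
Total: 55 + 3 = 58.
Holidays: 14 May 2036 (Wed); 24 May 2036 (Sat); 25 June 2036 (Wed); 28 June 2036 (Sat); 5 July 2036 (Sat); 9 July 2036 (Wed).
3 of the 6 holidays fall on weekdays; the rest are weekends and were already excluded.
Business days: 58 − 3 = 55.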